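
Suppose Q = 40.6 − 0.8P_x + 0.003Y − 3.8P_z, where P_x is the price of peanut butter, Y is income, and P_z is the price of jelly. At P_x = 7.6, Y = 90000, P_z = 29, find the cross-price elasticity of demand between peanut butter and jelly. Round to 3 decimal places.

-0.567

First evaluate Q: 40.6 − 0.8(7.6) + 0.003(90000) − 3.8(29) = 40.6 − 6.08 + 270 − 110.2 = 194.32.
∂Q/∂P_z = −3.8, so E_xy = -3.8·(29/194.32) ≈ -0.567.
E_xy < 0: the goods are complements.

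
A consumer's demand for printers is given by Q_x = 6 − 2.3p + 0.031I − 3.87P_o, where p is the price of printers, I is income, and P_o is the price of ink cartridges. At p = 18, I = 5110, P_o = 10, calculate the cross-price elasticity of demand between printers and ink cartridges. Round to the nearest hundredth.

First evaluate Q_x: 6 − 2.3(18) + 0.031(5110) − 3.87(10) = 6 − 41.4 + 158.41 − 38.7 = 84.31.
∂Q_x/∂P_o = −3.87, so E_xy = -3.87·(10/84.31) ≈ -0.46.
E_xy < 0: the goods are complements.

-0.46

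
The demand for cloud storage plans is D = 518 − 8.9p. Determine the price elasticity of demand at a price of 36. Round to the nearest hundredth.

-1.62

At p = 36, D = 197.6.
dD/dp = −8.9.
Point elasticity E = (dD/dp)·(p/D) = -8.9 × 36/197.6 ≈ -1.62.
|E| > 1, so demand is elastic at this price.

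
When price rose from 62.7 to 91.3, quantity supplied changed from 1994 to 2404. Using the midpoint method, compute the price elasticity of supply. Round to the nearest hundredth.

%ΔQ = (2404 − 1994)/[(1994 + 2404)/2] = 410/2199 ≈ 0.1864.
%ΔP = (91.3 − 62.7)/[(62.7 + 91.3)/2] = 28.6/77 ≈ 0.3714.
Arc elasticity E = %ΔQ/%ΔP ≈ 0.1864/0.3714 ≈ 0.50.
|E| < 1: supply is inelastic over this range.

0.50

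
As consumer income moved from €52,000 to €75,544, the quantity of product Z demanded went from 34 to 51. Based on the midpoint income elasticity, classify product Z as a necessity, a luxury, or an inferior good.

luxury

%ΔQ = (51 − 34)/[(34+51)/2] = 17/42.5 ≈ 0.4000.
%ΔM = (75,544 − 52,000)/[(52,000+75,544)/2] = 23544/63772 ≈ 0.3692.
E_I = %ΔQ/%ΔM ≈ 1.083.
E_I > 1: normal good (luxury).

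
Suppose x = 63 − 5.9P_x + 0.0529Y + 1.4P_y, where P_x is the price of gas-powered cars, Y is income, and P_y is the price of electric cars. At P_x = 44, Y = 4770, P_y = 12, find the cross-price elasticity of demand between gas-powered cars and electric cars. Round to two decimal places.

0.23

x = 63 − 5.9(44) + 0.0529(4770) + 1.4(12) = 63 − 259.6 + 252.333 + 16.8 = 72.533.
∂x/∂P_y = +1.4, so E_xy = 1.4·(12/72.533) ≈ 0.23.
E_xy > 0: the goods are substitutes.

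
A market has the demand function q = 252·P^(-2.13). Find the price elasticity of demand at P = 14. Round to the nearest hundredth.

For a Cobb–Douglas (constant-elasticity) form q = A·P^α·…, the elasticity with respect to P equals the exponent α at every point.
Here the exponent on P is -2.13, so the price elasticity of demand is -2.13.

-2.13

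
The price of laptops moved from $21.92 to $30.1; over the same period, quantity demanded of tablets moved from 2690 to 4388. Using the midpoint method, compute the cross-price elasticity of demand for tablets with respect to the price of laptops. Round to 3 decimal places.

1.526

%ΔQ_x = (4388 − 2690)/[(2690+4388)/2] = 1698/3539 ≈ 0.4798.
%ΔP_y = (30.1 − 21.92)/[(21.92+30.1)/2] ≈ 0.3145.
E_xy = 0.4798/0.3145 ≈ 1.526.
E_xy > 0, so tablets and laptops are substitutes.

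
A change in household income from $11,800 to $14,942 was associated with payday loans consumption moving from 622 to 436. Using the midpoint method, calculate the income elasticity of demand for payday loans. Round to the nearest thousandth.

%ΔQ = (436 − 622)/[(622+436)/2] = -186/529 ≈ -0.3516.
%ΔI = (14,942 − 11,800)/[(11,800+14,942)/2] = 3142/13371 ≈ 0.2350.
E_I = %ΔQ/%ΔI ≈ -1.496.
E_I < 0: inferior good.

-1.496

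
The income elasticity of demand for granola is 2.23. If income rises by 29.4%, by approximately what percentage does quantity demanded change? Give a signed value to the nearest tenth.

%ΔQ ≈ E × %ΔI = (2.23) × (29.4%) ≈ 65.6%.

65.6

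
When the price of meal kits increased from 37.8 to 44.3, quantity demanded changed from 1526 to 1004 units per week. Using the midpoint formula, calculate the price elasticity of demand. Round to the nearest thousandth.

%Δq = (1004 − 1526)/[(1526 + 1004)/2] = -522/1265 ≈ -0.4126.
%Δp = (44.3 − 37.8)/[(37.8 + 44.3)/2] = 6.5/41.05 ≈ 0.1583.
Arc elasticity E = %Δq/%Δp ≈ -0.4126/0.1583 ≈ -2.606.
|E| > 1: demand is elastic over this range.

-2.606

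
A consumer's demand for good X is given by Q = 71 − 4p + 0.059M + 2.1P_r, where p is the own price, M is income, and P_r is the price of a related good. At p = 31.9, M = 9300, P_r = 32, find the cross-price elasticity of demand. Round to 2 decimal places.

Evaluating quantity at (p, M, P_r) gives Q = 71 − 4(31.9) + 0.059(9300) + 2.1(32) = 71 − 127.6 + 548.7 + 67.2 = 559.3.
∂Q/∂P_r = +2.1, so E_xy = 2.1·(32/559.3) ≈ 0.12.
E_xy > 0: the goods are substitutes.

0.12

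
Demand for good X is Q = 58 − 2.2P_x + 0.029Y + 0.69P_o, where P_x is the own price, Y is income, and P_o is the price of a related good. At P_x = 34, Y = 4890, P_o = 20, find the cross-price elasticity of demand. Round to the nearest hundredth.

Substituting, Q = 58 − 2.2(34) + 0.029(4890) + 0.69(20) = 58 − 74.8 + 141.81 + 13.8 = 138.81.
∂Q/∂P_o = +0.69, so E_xy = 0.69·(20/138.81) ≈ 0.10.
E_xy > 0: the goods are substitutes.

0.10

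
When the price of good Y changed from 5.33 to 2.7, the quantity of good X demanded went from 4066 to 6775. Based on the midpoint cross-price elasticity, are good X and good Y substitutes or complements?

complements

%ΔQ_x = (6775 − 4066)/[(4066+6775)/2] = 2709/5420.5 ≈ 0.4998.
%ΔP_y = (2.7 − 5.33)/[(5.33+2.7)/2] ≈ -0.6550.
E_xy = 0.4998/-0.6550 ≈ -0.763.
E_xy < 0, so the goods are complements.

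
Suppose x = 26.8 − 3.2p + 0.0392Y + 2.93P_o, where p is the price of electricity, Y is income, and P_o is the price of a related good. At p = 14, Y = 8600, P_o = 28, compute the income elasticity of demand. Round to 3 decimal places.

Evaluating quantity at (p, Y, P_o) gives x = 26.8 − 3.2(14) + 0.0392(8600) + 2.93(28) = 26.8 − 44.8 + 337.12 + 82.04 = 401.16.
∂x/∂Y = +0.0392, so E_I = 0.0392·(8600/401.16) ≈ 0.840.
E_I ∈ (0,1): normal good (necessity).

0.840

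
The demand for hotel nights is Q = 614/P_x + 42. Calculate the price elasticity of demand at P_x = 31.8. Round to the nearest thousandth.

At P_x = 31.8, Q = 61.3082.
dQ/dP_x = −614/P_x² = −0.6072.
Point elasticity E = (dQ/dP_x)·(P_x/Q) = -0.6072 × 31.8/61.3082 ≈ -0.315.
|E| < 1, so demand is inelastic at this price.

-0.315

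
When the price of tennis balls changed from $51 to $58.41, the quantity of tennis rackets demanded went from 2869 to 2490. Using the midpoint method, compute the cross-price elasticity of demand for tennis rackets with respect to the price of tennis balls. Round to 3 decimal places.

%ΔQ_x = (2490 − 2869)/[(2869+2490)/2] = -379/2679.5 ≈ -0.1414.
%ΔP_y = (58.41 − 51)/[(51+58.41)/2] ≈ 0.1355.
E_xy = -0.1414/0.1355 ≈ -1.044.
E_xy < 0, so tennis rackets and tennis balls are complements.

-1.044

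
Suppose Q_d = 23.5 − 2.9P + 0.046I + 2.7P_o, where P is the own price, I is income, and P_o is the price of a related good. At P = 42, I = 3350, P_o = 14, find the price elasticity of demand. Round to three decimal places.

At the given point, Q_d = 23.5 − 2.9(42) + 0.046(3350) + 2.7(14) = 23.5 − 121.8 + 154.1 + 37.8 = 93.6.
∂Q_d/∂P = −2.9, so E_p = (−2.9)·(42/93.6) ≈ -1.301.
|E_p| > 1: demand is elastic.

-1.301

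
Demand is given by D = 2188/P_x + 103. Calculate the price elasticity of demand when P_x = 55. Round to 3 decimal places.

At P_x = 55, D = 142.7818.
dD/dP_x = −2188/P_x² = −0.7233.
Point elasticity E = (dD/dP_x)·(P_x/D) = -0.7233 × 55/142.7818 ≈ -0.279.
|E| < 1, so demand is inelastic at this price.

-0.279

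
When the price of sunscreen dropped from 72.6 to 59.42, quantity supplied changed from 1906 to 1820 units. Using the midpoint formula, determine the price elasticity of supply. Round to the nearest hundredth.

0.23

%Δq = (1820 − 1906)/[(1906 + 1820)/2] = -86/1863 ≈ -0.0462.
%Δp = (59.42 − 72.6)/[(72.6 + 59.42)/2] = -13.18/66.01 ≈ -0.1997.
Arc elasticity E = %Δq/%Δp ≈ -0.0462/-0.1997 ≈ 0.23.
|E| < 1: supply is inelastic over this range.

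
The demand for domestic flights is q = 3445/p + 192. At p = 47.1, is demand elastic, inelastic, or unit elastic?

At p = 47.1, q = 265.1423.
dq/dp = −3445/p² = −1.5529.
Point elasticity E = (dq/dp)·(p/q) = -1.5529 × 47.1/265.1423 ≈ -0.276.
|E| ≈ 0.276 < 1, so demand is inelastic.

inelastic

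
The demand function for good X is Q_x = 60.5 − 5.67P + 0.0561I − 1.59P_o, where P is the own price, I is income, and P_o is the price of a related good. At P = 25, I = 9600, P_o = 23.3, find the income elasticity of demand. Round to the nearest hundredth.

At the given point, Q_x = 60.5 − 5.67(25) + 0.0561(9600) − 1.59(23.3) = 60.5 − 141.75 + 538.56 − 37.047 = 420.263.
∂Q_x/∂I = +0.0561, so E_I = 0.0561·(9600/420.263) ≈ 1.28.
E_I > 1: normal good (luxury).

1.28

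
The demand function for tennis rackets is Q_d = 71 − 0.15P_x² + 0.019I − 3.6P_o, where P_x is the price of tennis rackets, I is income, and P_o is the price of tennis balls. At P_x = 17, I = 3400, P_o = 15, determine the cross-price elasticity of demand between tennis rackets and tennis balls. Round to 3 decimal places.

Evaluating quantity at (P_x, I, P_o) gives Q_d = 71 − 0.15(17)² + 0.019(3400) − 3.6(15) = 71 − 43.35 + 64.6 − 54 = 38.25.
∂Q_d/∂P_o = −3.6, so E_xy = -3.6·(15/38.25) ≈ -1.412.
E_xy < 0: the goods are complements.

-1.412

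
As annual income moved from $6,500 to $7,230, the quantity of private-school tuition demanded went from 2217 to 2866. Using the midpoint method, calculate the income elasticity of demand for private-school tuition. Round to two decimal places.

%ΔQ = (2866 − 2217)/[(2217+2866)/2] = 649/2541.5 ≈ 0.2554.
%ΔY = (7,230 − 6,500)/[(6,500+7,230)/2] = 730/6865 ≈ 0.1063.
E_I = %ΔQ/%ΔY ≈ 2.40.
E_I > 1: normal good (luxury).

2.40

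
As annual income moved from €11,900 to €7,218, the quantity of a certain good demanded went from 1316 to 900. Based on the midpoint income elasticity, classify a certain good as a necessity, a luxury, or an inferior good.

%ΔQ = (900 − 1316)/[(1316+900)/2] = -416/1108 ≈ -0.3755.
%ΔI = (7,218 − 11,900)/[(11,900+7,218)/2] = -4682/9559 ≈ -0.4898.
E_I = %ΔQ/%ΔI ≈ 0.767.
E_I ∈ (0,1): normal good (necessity).

necessity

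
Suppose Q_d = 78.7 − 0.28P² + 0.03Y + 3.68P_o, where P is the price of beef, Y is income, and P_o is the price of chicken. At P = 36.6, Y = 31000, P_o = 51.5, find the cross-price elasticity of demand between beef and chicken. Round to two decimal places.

Evaluating quantity at (P, Y, P_o) gives Q_d = 78.7 − 0.28(36.6)² + 0.03(31000) + 3.68(51.5) = 78.7 − 375.0768 + 930 + 189.52 = 823.1432.
∂Q_d/∂P_o = +3.68, so E_xy = 3.68·(51.5/823.1432) ≈ 0.23.
E_xy > 0: the goods are substitutes.

0.23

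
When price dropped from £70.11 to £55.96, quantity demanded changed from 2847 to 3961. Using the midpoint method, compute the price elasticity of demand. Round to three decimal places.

-1.458

%Δq = (3961 − 2847)/[(2847 + 3961)/2] = 1114/3404 ≈ 0.3273.
%Δp = (55.96 − 70.11)/[(70.11 + 55.96)/2] = -14.15/63.035 ≈ -0.2245.
Arc elasticity E = %Δq/%Δp ≈ 0.3273/-0.2245 ≈ -1.458.
|E| > 1: demand is elastic over this range.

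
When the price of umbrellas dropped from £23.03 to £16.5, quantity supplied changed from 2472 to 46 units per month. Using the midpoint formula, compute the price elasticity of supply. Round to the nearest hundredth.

5.83

%Δq = (46 − 2472)/[(2472 + 46)/2] = -2426/1259 ≈ -1.9269.
%ΔP = (16.5 − 23.03)/[(23.03 + 16.5)/2] = -6.53/19.765 ≈ -0.3304.
Arc elasticity E = %Δq/%ΔP ≈ -1.9269/-0.3304 ≈ 5.83.
|E| > 1: supply is elastic over this range.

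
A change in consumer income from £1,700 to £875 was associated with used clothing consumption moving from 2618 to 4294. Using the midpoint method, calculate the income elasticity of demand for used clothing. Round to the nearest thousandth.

-0.757

%ΔQ = (4294 − 2618)/[(2618+4294)/2] = 1676/3456 ≈ 0.4850.
%ΔI = (875 − 1,700)/[(1,700+875)/2] = -825/1287.5 ≈ -0.6408.
E_I = %ΔQ/%ΔI ≈ -0.757.
E_I < 0: inferior good.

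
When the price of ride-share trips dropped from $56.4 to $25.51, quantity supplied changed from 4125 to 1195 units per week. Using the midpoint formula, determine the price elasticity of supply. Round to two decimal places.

%Δq = (1195 − 4125)/[(4125 + 1195)/2] = -2930/2660 ≈ -1.1015.
%ΔP = (25.51 − 56.4)/[(56.4 + 25.51)/2] = -30.89/40.955 ≈ -0.7542.
Arc elasticity E = %Δq/%ΔP ≈ -1.1015/-0.7542 ≈ 1.46.
|E| > 1: supply is elastic over this range.

1.46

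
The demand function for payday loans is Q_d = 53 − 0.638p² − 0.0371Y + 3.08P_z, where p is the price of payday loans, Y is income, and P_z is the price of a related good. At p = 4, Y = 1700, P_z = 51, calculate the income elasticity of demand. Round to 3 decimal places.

-0.461

At the given point, Q_d = 53 − 0.638(4)² − 0.0371(1700) + 3.08(51) = 53 − 10.208 − 63.07 + 157.08 = 136.802.
∂Q_d/∂Y = −0.0371, so E_I = -0.0371·(1700/136.802) ≈ -0.461.
E_I < 0: inferior good.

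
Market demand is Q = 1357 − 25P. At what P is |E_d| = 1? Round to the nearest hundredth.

27.14

For linear demand Q = a − bP, E = −bP/(a − bP). |E| = 1 ⇒ bP = a − bP ⇒ P = a/(2b).
P = 1357/(2·25) = 27.14.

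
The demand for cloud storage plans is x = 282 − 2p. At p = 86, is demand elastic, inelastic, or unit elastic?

At p = 86, x = 110.
dx/dp = −2.
Point elasticity E = (dx/dp)·(p/x) = -2 × 86/110 ≈ -1.564.
|E| ≈ 1.564 > 1, so demand is elastic.

elastic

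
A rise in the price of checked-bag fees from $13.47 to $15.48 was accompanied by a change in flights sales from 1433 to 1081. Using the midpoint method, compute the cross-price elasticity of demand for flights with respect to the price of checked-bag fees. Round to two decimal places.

%ΔQ_x = (1081 − 1433)/[(1433+1081)/2] = -352/1257 ≈ -0.2800.
%ΔP_y = (15.48 − 13.47)/[(13.47+15.48)/2] ≈ 0.1389.
E_xy = -0.2800/0.1389 ≈ -2.02.
E_xy < 0, so flights and checked-bag fees are complements.

-2.02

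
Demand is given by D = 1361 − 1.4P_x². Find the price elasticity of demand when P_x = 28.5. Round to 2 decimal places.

-10.16

At P_x = 28.5, D = 223.85.
dD/dP_x = −2·1.4·P_x = −79.8.
Point elasticity E = (dD/dP_x)·(P_x/D) = -79.8 × 28.5/223.85 ≈ -10.16.
|E| > 1, so demand is elastic at this price.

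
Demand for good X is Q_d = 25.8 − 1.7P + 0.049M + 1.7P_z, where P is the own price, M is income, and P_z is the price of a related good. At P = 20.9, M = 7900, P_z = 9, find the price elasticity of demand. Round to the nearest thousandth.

Q_d = 25.8 − 1.7(20.9) + 0.049(7900) + 1.7(9) = 25.8 − 35.53 + 387.1 + 15.3 = 392.67.
∂Q_d/∂P = −1.7, so E_p = (−1.7)·(20.9/392.67) ≈ -0.090.
|E_p| < 1: demand is inelastic.

-0.090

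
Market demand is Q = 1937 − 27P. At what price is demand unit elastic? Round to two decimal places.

35.87

For linear demand Q = a − bP, E = −bP/(a − bP). |E| = 1 ⇒ bP = a − bP ⇒ P = a/(2b).
P = 1937/(2·27) ≈ 35.87.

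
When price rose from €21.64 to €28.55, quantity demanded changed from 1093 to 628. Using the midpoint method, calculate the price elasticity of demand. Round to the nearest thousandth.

-1.963

%ΔQ = (628 − 1093)/[(1093 + 628)/2] = -465/860.5 ≈ -0.5404.
%ΔP = (28.55 − 21.64)/[(21.64 + 28.55)/2] = 6.91/25.095 ≈ 0.2754.
Arc elasticity E = %ΔQ/%ΔP ≈ -0.5404/0.2754 ≈ -1.963.
|E| > 1: demand is elastic over this range.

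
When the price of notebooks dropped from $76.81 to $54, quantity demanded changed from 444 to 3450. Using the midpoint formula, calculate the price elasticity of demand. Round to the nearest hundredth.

-4.43

%ΔQ = (3450 − 444)/[(444 + 3450)/2] = 3006/1947 ≈ 1.5439.
%Δp = (54 − 76.81)/[(76.81 + 54)/2] = -22.81/65.405 ≈ -0.3488.
Arc elasticity E = %ΔQ/%Δp ≈ 1.5439/-0.3488 ≈ -4.43.
|E| > 1: demand is elastic over this range.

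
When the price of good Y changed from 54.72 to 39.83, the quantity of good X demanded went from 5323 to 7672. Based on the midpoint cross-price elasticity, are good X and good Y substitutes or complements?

%ΔQ_x = (7672 − 5323)/[(5323+7672)/2] = 2349/6497.5 ≈ 0.3615.
%ΔP_y = (39.83 − 54.72)/[(54.72+39.83)/2] ≈ -0.3150.
E_xy = 0.3615/-0.3150 ≈ -1.148.
E_xy < 0, so the goods are complements.

complements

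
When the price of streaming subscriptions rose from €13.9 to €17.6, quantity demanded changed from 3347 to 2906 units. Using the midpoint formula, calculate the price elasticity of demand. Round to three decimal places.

%Δq = (2906 − 3347)/[(3347 + 2906)/2] = -441/3126.5 ≈ -0.1411.
%Δp = (17.6 − 13.9)/[(13.9 + 17.6)/2] = 3.7/15.75 ≈ 0.2349.
Arc elasticity E = %Δq/%Δp ≈ -0.1411/0.2349 ≈ -0.600.
|E| < 1: demand is inelastic over this range.

-0.600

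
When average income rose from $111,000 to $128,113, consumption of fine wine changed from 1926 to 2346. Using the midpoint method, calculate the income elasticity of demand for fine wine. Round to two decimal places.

%ΔQ = (2346 − 1926)/[(1926+2346)/2] = 420/2136 ≈ 0.1966.
%ΔY = (128,113 − 111,000)/[(111,000+128,113)/2] = 17113/119556.5 ≈ 0.1431.
E_I = %ΔQ/%ΔY ≈ 1.37.
E_I > 1: normal good (luxury).

1.37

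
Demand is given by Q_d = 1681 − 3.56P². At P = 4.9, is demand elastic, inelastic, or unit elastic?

At P = 4.9, Q_d = 1595.5244.
dQ_d/dP = −2·3.56·P = −34.888.
Point elasticity E = (dQ_d/dP)·(P/Q_d) = -34.888 × 4.9/1595.5244 ≈ -0.107.
|E| ≈ 0.107 < 1, so demand is inelastic.

inelastic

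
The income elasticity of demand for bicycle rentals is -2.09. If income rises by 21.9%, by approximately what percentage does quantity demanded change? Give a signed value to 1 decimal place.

%ΔQ ≈ E × %ΔI = (-2.09) × (21.9%) ≈ -45.8%.

-45.8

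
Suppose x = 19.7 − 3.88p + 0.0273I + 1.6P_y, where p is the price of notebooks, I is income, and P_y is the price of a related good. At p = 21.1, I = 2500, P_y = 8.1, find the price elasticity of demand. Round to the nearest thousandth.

x = 19.7 − 3.88(21.1) + 0.0273(2500) + 1.6(8.1) = 19.7 − 81.868 + 68.25 + 12.96 = 19.042.
∂x/∂p = −3.88, so E_p = (−3.88)·(21.1/19.042) ≈ -4.299.
|E_p| > 1: demand is elastic.

-4.299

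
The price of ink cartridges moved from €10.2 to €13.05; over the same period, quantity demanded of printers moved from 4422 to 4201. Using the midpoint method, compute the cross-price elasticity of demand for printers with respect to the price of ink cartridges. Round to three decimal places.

-0.209

%ΔQ_x = (4201 − 4422)/[(4422+4201)/2] = -221/4311.5 ≈ -0.0513.
%ΔP_y = (13.05 − 10.2)/[(10.2+13.05)/2] ≈ 0.2452.
E_xy = -0.0513/0.2452 ≈ -0.209.
E_xy < 0, so printers and ink cartridges are complements.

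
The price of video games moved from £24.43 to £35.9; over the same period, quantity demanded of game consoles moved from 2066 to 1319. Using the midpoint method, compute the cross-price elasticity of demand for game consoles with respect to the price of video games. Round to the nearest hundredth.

%ΔQ_x = (1319 − 2066)/[(2066+1319)/2] = -747/1692.5 ≈ -0.4414.
%ΔP_y = (35.9 − 24.43)/[(24.43+35.9)/2] ≈ 0.3802.
E_xy = -0.4414/0.3802 ≈ -1.16.
E_xy < 0, so game consoles and video games are complements.

-1.16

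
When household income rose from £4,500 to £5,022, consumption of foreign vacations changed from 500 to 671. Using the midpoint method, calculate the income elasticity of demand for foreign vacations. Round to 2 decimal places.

%ΔQ = (671 − 500)/[(500+671)/2] = 171/585.5 ≈ 0.2921.
%ΔY = (5,022 − 4,500)/[(4,500+5,022)/2] = 522/4761 ≈ 0.1096.
E_I = %ΔQ/%ΔY ≈ 2.66.
E_I > 1: normal good (luxury).

2.66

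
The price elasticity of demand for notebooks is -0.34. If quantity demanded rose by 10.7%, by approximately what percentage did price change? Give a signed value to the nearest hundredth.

%ΔQ ≈ E × %ΔP ⇒ %ΔP = %ΔQ / E = (10.7%)/(-0.34) ≈ -31.47%.

-31.47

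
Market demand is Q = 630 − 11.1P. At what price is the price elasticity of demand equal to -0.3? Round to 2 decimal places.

13.10

Set −bP/(a − bP) = −0.3 ⇒ bP = 0.3(a − bP) ⇒ bP(1+0.3) = 0.3·a.
P = 0.3·630/(11.1·1.3) ≈ 13.10.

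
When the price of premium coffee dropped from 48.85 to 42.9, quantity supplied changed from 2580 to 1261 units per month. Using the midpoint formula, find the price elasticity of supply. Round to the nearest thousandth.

5.295

%Δq = (1261 − 2580)/[(2580 + 1261)/2] = -1319/1920.5 ≈ -0.6868.
%ΔP = (42.9 − 48.85)/[(48.85 + 42.9)/2] = -5.95/45.875 ≈ -0.1297.
Arc elasticity E = %Δq/%ΔP ≈ -0.6868/-0.1297 ≈ 5.295.
|E| > 1: supply is elastic over this range.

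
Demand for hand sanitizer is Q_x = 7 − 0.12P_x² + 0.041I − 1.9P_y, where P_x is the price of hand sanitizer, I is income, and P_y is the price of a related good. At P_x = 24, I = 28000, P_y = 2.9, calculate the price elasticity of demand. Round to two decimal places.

First evaluate Q_x: 7 − 0.12(24)² + 0.041(28000) − 1.9(2.9) = 7 − 69.12 + 1148 − 5.51 = 1080.37.
∂Q_x/∂P_x = −2·0.12·P_x = -5.76, so E_p = -5.76·(24/1080.37) ≈ -0.13.
|E_p| < 1: demand is inelastic.

-0.13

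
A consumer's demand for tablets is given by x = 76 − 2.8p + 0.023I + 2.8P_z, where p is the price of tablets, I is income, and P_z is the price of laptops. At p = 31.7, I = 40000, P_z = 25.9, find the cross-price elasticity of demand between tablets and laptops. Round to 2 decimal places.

0.07

First evaluate x: 76 − 2.8(31.7) + 0.023(40000) + 2.8(25.9) = 76 − 88.76 + 920 + 72.52 = 979.76.
∂x/∂P_z = +2.8, so E_xy = 2.8·(25.9/979.76) ≈ 0.07.
E_xy > 0: the goods are substitutes.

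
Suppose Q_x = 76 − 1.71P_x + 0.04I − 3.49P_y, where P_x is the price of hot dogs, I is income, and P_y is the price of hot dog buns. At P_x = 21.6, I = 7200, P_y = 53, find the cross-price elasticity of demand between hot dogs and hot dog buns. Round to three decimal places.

-1.302

First evaluate Q_x: 76 − 1.71(21.6) + 0.04(7200) − 3.49(53) = 76 − 36.936 + 288 − 184.97 = 142.094.
∂Q_x/∂P_y = −3.49, so E_xy = -3.49·(53/142.094) ≈ -1.302.
E_xy < 0: the goods are complements.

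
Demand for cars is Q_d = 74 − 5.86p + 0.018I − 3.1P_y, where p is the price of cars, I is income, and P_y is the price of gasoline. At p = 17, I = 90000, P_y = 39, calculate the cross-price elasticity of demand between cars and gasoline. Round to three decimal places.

-0.082

At the given point, Q_d = 74 − 5.86(17) + 0.018(90000) − 3.1(39) = 74 − 99.62 + 1620 − 120.9 = 1473.48.
∂Q_d/∂P_y = −3.1, so E_xy = -3.1·(39/1473.48) ≈ -0.082.
E_xy < 0: the goods are complements.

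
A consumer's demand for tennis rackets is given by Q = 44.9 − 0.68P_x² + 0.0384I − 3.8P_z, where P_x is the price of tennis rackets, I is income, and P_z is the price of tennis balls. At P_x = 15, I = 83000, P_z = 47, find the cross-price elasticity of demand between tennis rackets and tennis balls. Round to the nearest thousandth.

At the given point, Q = 44.9 − 0.68(15)² + 0.0384(83000) − 3.8(47) = 44.9 − 153 + 3187.2 − 178.6 = 2900.5.
∂Q/∂P_z = −3.8, so E_xy = -3.8·(47/2900.5) ≈ -0.062.
E_xy < 0: the goods are complements.

-0.062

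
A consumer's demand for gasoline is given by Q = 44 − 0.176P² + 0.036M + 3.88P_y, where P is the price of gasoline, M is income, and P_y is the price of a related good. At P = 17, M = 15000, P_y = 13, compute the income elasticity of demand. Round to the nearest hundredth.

0.93

Substituting, Q = 44 − 0.176(17)² + 0.036(15000) + 3.88(13) = 44 − 50.864 + 540 + 50.44 = 583.576.
∂Q/∂M = +0.036, so E_I = 0.036·(15000/583.576) ≈ 0.93.
E_I ∈ (0,1): normal good (necessity).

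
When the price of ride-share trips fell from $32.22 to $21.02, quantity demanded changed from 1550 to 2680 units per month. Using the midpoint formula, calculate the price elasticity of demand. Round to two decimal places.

-1.27

%Δq = (2680 − 1550)/[(1550 + 2680)/2] = 1130/2115 ≈ 0.5343.
%Δp = (21.02 − 32.22)/[(32.22 + 21.02)/2] = -11.2/26.62 ≈ -0.4207.
Arc elasticity E = %Δq/%Δp ≈ 0.5343/-0.4207 ≈ -1.27.
|E| > 1: demand is elastic over this range.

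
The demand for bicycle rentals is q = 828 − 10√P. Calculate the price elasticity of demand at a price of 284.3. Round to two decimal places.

At P = 284.3, q = 659.388.
dq/dP = −10/(2√P) = −10/(2·16.8612).
Point elasticity E = (dq/dP)·(P/q) = -0.2965 × 284.3/659.388 ≈ -0.13.
|E| < 1, so demand is inelastic at this price.

-0.13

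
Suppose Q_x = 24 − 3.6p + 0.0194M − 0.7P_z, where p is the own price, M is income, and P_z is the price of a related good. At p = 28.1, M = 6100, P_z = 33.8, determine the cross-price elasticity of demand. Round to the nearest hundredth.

-1.35

First evaluate Q_x: 24 − 3.6(28.1) + 0.0194(6100) − 0.7(33.8) = 24 − 101.16 + 118.34 − 23.66 = 17.52.
∂Q_x/∂P_z = −0.7, so E_xy = -0.7·(33.8/17.52) ≈ -1.35.
E_xy < 0: the goods are complements.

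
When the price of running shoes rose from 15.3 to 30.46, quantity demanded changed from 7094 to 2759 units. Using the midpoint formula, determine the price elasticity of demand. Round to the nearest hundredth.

%Δq = (2759 − 7094)/[(7094 + 2759)/2] = -4335/4926.5 ≈ -0.8799.
%Δp = (30.46 − 15.3)/[(15.3 + 30.46)/2] = 15.16/22.88 ≈ 0.6626.
Arc elasticity E = %Δq/%Δp ≈ -0.8799/0.6626 ≈ -1.33.
|E| > 1: demand is elastic over this range.

-1.33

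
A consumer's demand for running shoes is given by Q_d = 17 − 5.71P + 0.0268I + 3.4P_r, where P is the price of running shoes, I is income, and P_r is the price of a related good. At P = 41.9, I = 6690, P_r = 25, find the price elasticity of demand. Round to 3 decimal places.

-5.691

Q_d = 17 − 5.71(41.9) + 0.0268(6690) + 3.4(25) = 17 − 239.249 + 179.292 + 85 = 42.043.
∂Q_d/∂P = −5.71, so E_p = (−5.71)·(41.9/42.043) ≈ -5.691.
|E_p| > 1: demand is elastic.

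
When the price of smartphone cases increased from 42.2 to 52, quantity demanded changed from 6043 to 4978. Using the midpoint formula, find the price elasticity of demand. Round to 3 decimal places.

%ΔQ = (4978 − 6043)/[(6043 + 4978)/2] = -1065/5510.5 ≈ -0.1933.
%Δp = (52 − 42.2)/[(42.2 + 52)/2] = 9.8/47.1 ≈ 0.2081.
Arc elasticity E = %ΔQ/%Δp ≈ -0.1933/0.2081 ≈ -0.929.
|E| < 1: demand is inelastic over this range.

-0.929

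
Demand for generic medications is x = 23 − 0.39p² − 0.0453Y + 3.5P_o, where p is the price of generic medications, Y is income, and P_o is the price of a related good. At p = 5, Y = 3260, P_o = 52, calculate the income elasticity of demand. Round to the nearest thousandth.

Evaluating quantity at (p, Y, P_o) gives x = 23 − 0.39(5)² − 0.0453(3260) + 3.5(52) = 23 − 9.75 − 147.678 + 182 = 47.572.
∂x/∂Y = −0.0453, so E_I = -0.0453·(3260/47.572) ≈ -3.104.
E_I < 0: inferior good.

-3.104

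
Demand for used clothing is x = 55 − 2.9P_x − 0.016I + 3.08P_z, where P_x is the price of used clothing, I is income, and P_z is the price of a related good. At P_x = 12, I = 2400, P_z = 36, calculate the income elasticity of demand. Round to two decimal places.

Evaluating quantity at (P_x, I, P_z) gives x = 55 − 2.9(12) − 0.016(2400) + 3.08(36) = 55 − 34.8 − 38.4 + 110.88 = 92.68.
∂x/∂I = −0.016, so E_I = -0.016·(2400/92.68) ≈ -0.41.
E_I < 0: inferior good.

-0.41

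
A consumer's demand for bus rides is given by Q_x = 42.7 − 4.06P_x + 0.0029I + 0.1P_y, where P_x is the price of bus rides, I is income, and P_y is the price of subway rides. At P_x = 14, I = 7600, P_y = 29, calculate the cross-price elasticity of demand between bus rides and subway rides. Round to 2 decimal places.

Q_x = 42.7 − 4.06(14) + 0.0029(7600) + 0.1(29) = 42.7 − 56.84 + 22.04 + 2.9 = 10.8.
∂Q_x/∂P_y = +0.1, so E_xy = 0.1·(29/10.8) ≈ 0.27.
E_xy > 0: the goods are substitutes.

0.27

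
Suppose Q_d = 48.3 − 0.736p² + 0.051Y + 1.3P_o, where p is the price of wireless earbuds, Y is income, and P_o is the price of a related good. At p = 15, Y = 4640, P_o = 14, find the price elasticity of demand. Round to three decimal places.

Q_d = 48.3 − 0.736(15)² + 0.051(4640) + 1.3(14) = 48.3 − 165.6 + 236.64 + 18.2 = 137.54.
∂Q_d/∂p = −2·0.736·p = -22.08, so E_p = -22.08·(15/137.54) ≈ -2.408.
|E_p| > 1: demand is elastic.

-2.408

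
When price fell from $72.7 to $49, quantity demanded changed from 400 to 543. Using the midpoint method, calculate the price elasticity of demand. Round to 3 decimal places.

%Δq = (543 − 400)/[(400 + 543)/2] = 143/471.5 ≈ 0.3033.
%Δp = (49 − 72.7)/[(72.7 + 49)/2] = -23.7/60.85 ≈ -0.3895.
Arc elasticity E = %Δq/%Δp ≈ 0.3033/-0.3895 ≈ -0.779.
|E| < 1: demand is inelastic over this range.

-0.779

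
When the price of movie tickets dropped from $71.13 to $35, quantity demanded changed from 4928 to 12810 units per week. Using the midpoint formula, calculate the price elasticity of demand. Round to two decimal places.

-1.31

%ΔQ = (12810 − 4928)/[(4928 + 12810)/2] = 7882/8869 ≈ 0.8887.
%Δp = (35 − 71.13)/[(71.13 + 35)/2] = -36.13/53.065 ≈ -0.6809.
Arc elasticity E = %ΔQ/%Δp ≈ 0.8887/-0.6809 ≈ -1.31.
|E| > 1: demand is elastic over this range.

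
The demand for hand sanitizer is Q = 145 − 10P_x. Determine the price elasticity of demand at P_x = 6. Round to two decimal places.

-0.71

At P_x = 6, Q = 85.
dQ/dP_x = −10.
Point elasticity E = (dQ/dP_x)·(P_x/Q) = -10 × 6/85 ≈ -0.71.
|E| < 1, so demand is inelastic at this price.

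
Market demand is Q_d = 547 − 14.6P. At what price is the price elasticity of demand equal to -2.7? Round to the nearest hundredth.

27.34

Set −bP/(a − bP) = −2.7 ⇒ bP = 2.7(a − bP) ⇒ bP(1+2.7) = 2.7·a.
P = 2.7·547/(14.6·3.7) ≈ 27.34.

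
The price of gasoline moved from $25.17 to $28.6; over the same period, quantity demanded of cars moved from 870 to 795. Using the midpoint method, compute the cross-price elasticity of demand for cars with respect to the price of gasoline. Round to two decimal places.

%ΔQ_x = (795 − 870)/[(870+795)/2] = -75/832.5 ≈ -0.0901.
%ΔP_y = (28.6 − 25.17)/[(25.17+28.6)/2] ≈ 0.1276.
E_xy = -0.0901/0.1276 ≈ -0.71.
E_xy < 0, so cars and gasoline are complements.

-0.71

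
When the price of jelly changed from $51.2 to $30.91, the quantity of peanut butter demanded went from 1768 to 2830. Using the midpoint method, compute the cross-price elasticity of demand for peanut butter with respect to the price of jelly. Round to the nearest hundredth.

%ΔQ_x = (2830 − 1768)/[(1768+2830)/2] = 1062/2299 ≈ 0.4619.
%ΔP_y = (30.91 − 51.2)/[(51.2+30.91)/2] ≈ -0.4942.
E_xy = 0.4619/-0.4942 ≈ -0.93.
E_xy < 0, so peanut butter and jelly are complements.

-0.93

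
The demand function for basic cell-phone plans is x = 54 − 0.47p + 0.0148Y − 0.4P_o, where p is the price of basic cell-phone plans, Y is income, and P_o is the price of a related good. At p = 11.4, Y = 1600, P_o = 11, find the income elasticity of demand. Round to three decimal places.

0.349

Evaluating quantity at (p, Y, P_o) gives x = 54 − 0.47(11.4) + 0.0148(1600) − 0.4(11) = 54 − 5.358 + 23.68 − 4.4 = 67.922.
∂x/∂Y = +0.0148, so E_I = 0.0148·(1600/67.922) ≈ 0.349.
E_I ∈ (0,1): normal good (necessity).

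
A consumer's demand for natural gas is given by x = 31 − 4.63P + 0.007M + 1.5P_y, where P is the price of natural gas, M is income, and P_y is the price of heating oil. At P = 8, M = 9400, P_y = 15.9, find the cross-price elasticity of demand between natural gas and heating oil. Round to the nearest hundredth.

0.29

Evaluating quantity at (P, M, P_y) gives x = 31 − 4.63(8) + 0.007(9400) + 1.5(15.9) = 31 − 37.04 + 65.8 + 23.85 = 83.61.
∂x/∂P_y = +1.5, so E_xy = 1.5·(15.9/83.61) ≈ 0.29.
E_xy > 0: the goods are substitutes.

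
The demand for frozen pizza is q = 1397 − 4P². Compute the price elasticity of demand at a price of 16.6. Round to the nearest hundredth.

At P = 16.6, q = 294.76.
dq/dP = −2·4·P = −132.8.
Point elasticity E = (dq/dP)·(P/q) = -132.8 × 16.6/294.76 ≈ -7.48.
|E| > 1, so demand is elastic at this price.

-7.48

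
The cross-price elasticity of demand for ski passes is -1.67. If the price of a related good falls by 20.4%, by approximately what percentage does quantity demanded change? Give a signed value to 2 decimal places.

%ΔQ ≈ E × %ΔP_y = (-1.67) × (-20.4%) ≈ 34.07%.

34.07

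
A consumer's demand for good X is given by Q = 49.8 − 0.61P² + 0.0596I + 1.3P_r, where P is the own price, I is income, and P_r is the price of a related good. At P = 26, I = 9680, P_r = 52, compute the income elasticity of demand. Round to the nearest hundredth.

First evaluate Q: 49.8 − 0.61(26)² + 0.0596(9680) + 1.3(52) = 49.8 − 412.36 + 576.928 + 67.6 = 281.968.
∂Q/∂I = +0.0596, so E_I = 0.0596·(9680/281.968) ≈ 2.05.
E_I > 1: normal good (luxury).

2.05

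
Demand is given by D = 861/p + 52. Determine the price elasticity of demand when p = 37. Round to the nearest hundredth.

-0.31

At p = 37, D = 75.2703.
dD/dp = −861/p² = −0.6289.
Point elasticity E = (dD/dp)·(p/D) = -0.6289 × 37/75.2703 ≈ -0.31.
|E| < 1, so demand is inelastic at this price.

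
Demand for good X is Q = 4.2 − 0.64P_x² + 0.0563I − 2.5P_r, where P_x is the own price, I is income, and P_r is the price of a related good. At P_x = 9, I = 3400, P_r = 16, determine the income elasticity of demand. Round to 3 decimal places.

1.844

First evaluate Q: 4.2 − 0.64(9)² + 0.0563(3400) − 2.5(16) = 4.2 − 51.84 + 191.42 − 40 = 103.78.
∂Q/∂I = +0.0563, so E_I = 0.0563·(3400/103.78) ≈ 1.844.
E_I > 1: normal good (luxury).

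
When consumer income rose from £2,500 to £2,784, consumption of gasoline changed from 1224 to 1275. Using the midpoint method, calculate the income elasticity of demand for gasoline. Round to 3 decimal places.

0.380

%ΔQ = (1275 − 1224)/[(1224+1275)/2] = 51/1249.5 ≈ 0.0408.
%ΔI = (2,784 − 2,500)/[(2,500+2,784)/2] = 284/2642 ≈ 0.1075.
E_I = %ΔQ/%ΔI ≈ 0.380.
E_I ∈ (0,1): normal good (necessity).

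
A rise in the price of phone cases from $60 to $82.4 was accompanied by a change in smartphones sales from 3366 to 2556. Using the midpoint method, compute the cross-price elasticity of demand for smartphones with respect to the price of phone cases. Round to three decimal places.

-0.870

%ΔQ_x = (2556 − 3366)/[(3366+2556)/2] = -810/2961 ≈ -0.2736.
%ΔP_y = (82.4 − 60)/[(60+82.4)/2] ≈ 0.3146.
E_xy = -0.2736/0.3146 ≈ -0.870.
E_xy < 0, so smartphones and phone cases are complements.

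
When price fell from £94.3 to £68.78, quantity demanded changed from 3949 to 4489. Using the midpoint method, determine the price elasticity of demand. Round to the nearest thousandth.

%Δq = (4489 − 3949)/[(3949 + 4489)/2] = 540/4219 ≈ 0.1280.
%ΔP = (68.78 − 94.3)/[(94.3 + 68.78)/2] = -25.52/81.54 ≈ -0.3130.
Arc elasticity E = %Δq/%ΔP ≈ 0.1280/-0.3130 ≈ -0.409.
|E| < 1: demand is inelastic over this range.

-0.409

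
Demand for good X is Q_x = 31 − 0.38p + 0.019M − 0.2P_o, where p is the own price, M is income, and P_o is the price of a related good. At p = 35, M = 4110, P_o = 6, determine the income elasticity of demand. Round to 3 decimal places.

0.826

At the given point, Q_x = 31 − 0.38(35) + 0.019(4110) − 0.2(6) = 31 − 13.3 + 78.09 − 1.2 = 94.59.
∂Q_x/∂M = +0.019, so E_I = 0.019·(4110/94.59) ≈ 0.826.
E_I ∈ (0,1): normal good (necessity).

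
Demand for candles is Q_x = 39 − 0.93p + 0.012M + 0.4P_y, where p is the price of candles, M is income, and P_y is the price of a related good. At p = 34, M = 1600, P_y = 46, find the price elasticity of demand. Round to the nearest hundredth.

-0.70

At the given point, Q_x = 39 − 0.93(34) + 0.012(1600) + 0.4(46) = 39 − 31.62 + 19.2 + 18.4 = 44.98.
∂Q_x/∂p = −0.93, so E_p = (−0.93)·(34/44.98) ≈ -0.70.
|E_p| < 1: demand is inelastic.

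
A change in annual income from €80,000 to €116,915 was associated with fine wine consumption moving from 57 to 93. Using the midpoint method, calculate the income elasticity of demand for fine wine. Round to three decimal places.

1.280

%ΔQ = (93 − 57)/[(57+93)/2] = 36/75 ≈ 0.4800.
%ΔI = (116,915 − 80,000)/[(80,000+116,915)/2] = 36915/98457.5 ≈ 0.3749.
E_I = %ΔQ/%ΔI ≈ 1.280.
E_I > 1: normal good (luxury).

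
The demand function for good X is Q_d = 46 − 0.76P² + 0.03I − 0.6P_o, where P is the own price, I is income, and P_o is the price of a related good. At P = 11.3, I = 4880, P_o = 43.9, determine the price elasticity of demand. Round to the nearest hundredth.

-2.81

First evaluate Q_d: 46 − 0.76(11.3)² + 0.03(4880) − 0.6(43.9) = 46 − 97.0444 + 146.4 − 26.34 = 69.0156.
∂Q_d/∂P = −2·0.76·P = -17.176, so E_p = -17.176·(11.3/69.0156) ≈ -2.81.
|E_p| > 1: demand is elastic.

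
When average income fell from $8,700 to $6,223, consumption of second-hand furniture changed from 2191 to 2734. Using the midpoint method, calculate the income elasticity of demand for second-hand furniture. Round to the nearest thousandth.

-0.664

%ΔQ = (2734 − 2191)/[(2191+2734)/2] = 543/2462.5 ≈ 0.2205.
%ΔY = (6,223 − 8,700)/[(8,700+6,223)/2] = -2477/7461.5 ≈ -0.3320.
E_I = %ΔQ/%ΔY ≈ -0.664.
E_I < 0: inferior good.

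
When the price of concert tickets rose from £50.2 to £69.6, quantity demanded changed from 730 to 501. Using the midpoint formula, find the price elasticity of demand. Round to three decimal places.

-1.149

%ΔQ = (501 − 730)/[(730 + 501)/2] = -229/615.5 ≈ -0.3721.
%Δp = (69.6 − 50.2)/[(50.2 + 69.6)/2] = 19.4/59.9 ≈ 0.3239.
Arc elasticity E = %ΔQ/%Δp ≈ -0.3721/0.3239 ≈ -1.149.
|E| > 1: demand is elastic over this range.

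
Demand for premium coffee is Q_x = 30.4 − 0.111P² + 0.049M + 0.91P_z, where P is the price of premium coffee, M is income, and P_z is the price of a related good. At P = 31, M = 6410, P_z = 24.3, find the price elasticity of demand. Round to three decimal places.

-0.821

Substituting, Q_x = 30.4 − 0.111(31)² + 0.049(6410) + 0.91(24.3) = 30.4 − 106.671 + 314.09 + 22.113 = 259.932.
∂Q_x/∂P = −2·0.111·P = -6.882, so E_p = -6.882·(31/259.932) ≈ -0.821.
|E_p| < 1: demand is inelastic.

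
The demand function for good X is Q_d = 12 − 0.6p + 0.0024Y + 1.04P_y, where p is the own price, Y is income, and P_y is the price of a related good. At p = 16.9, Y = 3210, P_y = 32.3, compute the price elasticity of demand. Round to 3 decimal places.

-0.235

At the given point, Q_d = 12 − 0.6(16.9) + 0.0024(3210) + 1.04(32.3) = 12 − 10.14 + 7.704 + 33.592 = 43.156.
∂Q_d/∂p = −0.6, so E_p = (−0.6)·(16.9/43.156) ≈ -0.235.
|E_p| < 1: demand is inelastic.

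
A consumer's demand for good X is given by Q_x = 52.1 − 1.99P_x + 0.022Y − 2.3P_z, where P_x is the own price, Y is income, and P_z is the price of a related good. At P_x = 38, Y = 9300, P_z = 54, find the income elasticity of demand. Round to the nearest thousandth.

Evaluating quantity at (P_x, Y, P_z) gives Q_x = 52.1 − 1.99(38) + 0.022(9300) − 2.3(54) = 52.1 − 75.62 + 204.6 − 124.2 = 56.88.
∂Q_x/∂Y = +0.022, so E_I = 0.022·(9300/56.88) ≈ 3.597.
E_I > 1: normal good (luxury).

3.597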